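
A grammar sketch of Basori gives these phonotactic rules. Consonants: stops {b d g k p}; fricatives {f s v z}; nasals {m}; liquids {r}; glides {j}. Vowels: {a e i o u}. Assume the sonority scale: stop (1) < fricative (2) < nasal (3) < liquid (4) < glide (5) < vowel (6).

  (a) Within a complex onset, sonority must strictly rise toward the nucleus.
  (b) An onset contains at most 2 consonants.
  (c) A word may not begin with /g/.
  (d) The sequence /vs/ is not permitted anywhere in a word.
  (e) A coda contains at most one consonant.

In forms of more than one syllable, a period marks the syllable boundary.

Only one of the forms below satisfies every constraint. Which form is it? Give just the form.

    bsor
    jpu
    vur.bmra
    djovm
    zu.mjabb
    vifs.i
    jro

bsor

bsor — σ1 onset /bs/ (1→2 rises), coda /r/ ok → well-formed
jpu — violates constraint (a): syllable 1 onset /jp/: /j/ (glide, 5) → /p/ (stop, 1) does not rise → ill-formed
vur.bmra — violates constraint (b): syllable 2 onset /bmr/ has 3 consonants (> 2) → ill-formed
djovm — violates constraint (e): syllable 1 coda /vm/ has 2 consonants (> 1) → ill-formed
zu.mjabb — violates constraint (e): syllable 2 coda /bb/ has 2 consonants (> 1) → ill-formed
vifs.i — violates constraint (e): syllable 1 coda /fs/ has 2 consonants (> 1) → ill-formed
jro — violates constraint (a): syllable 1 onset /jr/: /j/ (glide, 5) → /r/ (liquid, 4) does not rise → ill-formed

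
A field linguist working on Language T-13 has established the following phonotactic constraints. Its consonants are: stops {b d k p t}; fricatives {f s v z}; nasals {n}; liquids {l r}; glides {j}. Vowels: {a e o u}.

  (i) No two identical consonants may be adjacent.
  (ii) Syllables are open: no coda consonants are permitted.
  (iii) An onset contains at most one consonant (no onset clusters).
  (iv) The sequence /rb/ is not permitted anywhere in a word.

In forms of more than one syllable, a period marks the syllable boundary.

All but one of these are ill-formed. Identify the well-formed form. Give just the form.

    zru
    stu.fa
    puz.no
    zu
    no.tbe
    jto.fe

zru — violates constraint (iii): syllable 1 onset /zr/ has 2 consonants (> 1) → ill-formed
stu.fa — violates constraint (iii): syllable 1 onset /st/ has 2 consonants (> 1) → ill-formed
puz.no — violates constraint (ii): syllable 1 coda /z/ has 1 consonant (> 0) → ill-formed
zu — σ1 onset /z/, coda /∅/ ok → well-formed
no.tbe — violates constraint (iii): syllable 2 onset /tb/ has 2 consonants (> 1) → ill-formed
jto.fe — violates constraint (iii): syllable 1 onset /jt/ has 2 consonants (> 1) → ill-formed

zu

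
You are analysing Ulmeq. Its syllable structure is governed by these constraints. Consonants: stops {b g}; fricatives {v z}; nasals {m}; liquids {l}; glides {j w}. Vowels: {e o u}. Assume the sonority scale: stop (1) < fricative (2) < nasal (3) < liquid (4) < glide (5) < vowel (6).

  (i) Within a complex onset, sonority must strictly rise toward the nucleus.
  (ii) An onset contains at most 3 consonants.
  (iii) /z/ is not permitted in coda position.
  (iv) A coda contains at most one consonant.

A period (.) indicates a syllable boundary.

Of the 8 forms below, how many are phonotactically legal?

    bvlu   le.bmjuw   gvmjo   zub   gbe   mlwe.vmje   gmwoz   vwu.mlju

bvlu — σ1 onset /bvl/ (1→2→4 rises), coda /∅/ ok → phonotactically legal
le.bmjuw — σ1 onset /l/, coda /∅/ ok; σ2 onset /bmj/ (1→3→5 rises), coda /w/ ok → phonotactically legal
gvmjo — violates constraint (ii): syllable 1 onset /gvmj/ has 4 consonants (> 3) → phonotactically illegal
zub — σ1 onset /z/, coda /b/ ok → phonotactically legal
gbe — violates constraint (i): syllable 1 onset /gb/: /g/ (stop, 1) → /b/ (stop, 1) does not rise → phonotactically illegal
mlwe.vmje — σ1 onset /mlw/ (3→4→5 rises), coda /∅/ ok; σ2 onset /vmj/ (2→3→5 rises), coda /∅/ ok → phonotactically legal
gmwoz — violates constraint (iii): syllable 1 coda contains /z/ → phonotactically illegal
vwu.mlju — σ1 onset /vw/ (2→5 rises), coda /∅/ ok; σ2 onset /mlj/ (3→4→5 rises), coda /∅/ ok → phonotactically legal
Phonotactically legal: bvlu, le.bmjuw, zub, mlwe.vmje, vwu.mlju → 5.

5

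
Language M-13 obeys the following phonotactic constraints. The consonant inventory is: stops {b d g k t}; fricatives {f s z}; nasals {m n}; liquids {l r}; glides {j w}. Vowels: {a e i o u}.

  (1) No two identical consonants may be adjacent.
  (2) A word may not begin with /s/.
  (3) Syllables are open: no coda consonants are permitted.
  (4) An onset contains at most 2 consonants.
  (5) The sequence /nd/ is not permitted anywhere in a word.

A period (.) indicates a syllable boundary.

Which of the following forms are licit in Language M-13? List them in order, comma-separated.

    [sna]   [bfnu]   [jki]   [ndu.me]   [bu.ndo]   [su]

[jki]

[sna] — violates constraint 2: word begins with /s/ → illicit
[bfnu] — violates constraint 4: syllable 1 onset /bfn/ has 3 consonants (> 2) → illicit
[jki] — σ1 onset /jk/ (2C), coda /∅/ ok → licit
[ndu.me] — violates constraint 5: contains banned sequence /nd/ → illicit
[bu.ndo] — violates constraint 5: contains banned sequence /nd/ → illicit
[su] — violates constraint 2: word begins with /s/ → illicit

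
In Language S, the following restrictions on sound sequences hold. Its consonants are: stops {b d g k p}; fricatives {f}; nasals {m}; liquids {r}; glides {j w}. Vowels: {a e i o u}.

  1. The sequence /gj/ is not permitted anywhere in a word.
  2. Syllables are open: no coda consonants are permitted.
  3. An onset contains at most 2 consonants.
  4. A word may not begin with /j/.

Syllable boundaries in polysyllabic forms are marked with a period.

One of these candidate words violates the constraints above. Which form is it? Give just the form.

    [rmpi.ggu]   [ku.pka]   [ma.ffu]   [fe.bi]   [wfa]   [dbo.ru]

[rmpi.ggu]

[rmpi.ggu] — violates constraint 3: syllable 1 onset /rmp/ has 3 consonants (> 2) → phonotactically illegal
[ku.pka] — σ1 onset /k/, coda /∅/ ok; σ2 onset /pk/ (2C), coda /∅/ ok → phonotactically legal
[ma.ffu] — σ1 onset /m/, coda /∅/ ok; σ2 onset /ff/ (2C), coda /∅/ ok → phonotactically legal
[fe.bi] — σ1 onset /f/, coda /∅/ ok; σ2 onset /b/, coda /∅/ ok → phonotactically legal
[wfa] — σ1 onset /wf/ (2C), coda /∅/ ok → phonotactically legal
[dbo.ru] — σ1 onset /db/ (2C), coda /∅/ ok; σ2 onset /r/, coda /∅/ ok → phonotactically legal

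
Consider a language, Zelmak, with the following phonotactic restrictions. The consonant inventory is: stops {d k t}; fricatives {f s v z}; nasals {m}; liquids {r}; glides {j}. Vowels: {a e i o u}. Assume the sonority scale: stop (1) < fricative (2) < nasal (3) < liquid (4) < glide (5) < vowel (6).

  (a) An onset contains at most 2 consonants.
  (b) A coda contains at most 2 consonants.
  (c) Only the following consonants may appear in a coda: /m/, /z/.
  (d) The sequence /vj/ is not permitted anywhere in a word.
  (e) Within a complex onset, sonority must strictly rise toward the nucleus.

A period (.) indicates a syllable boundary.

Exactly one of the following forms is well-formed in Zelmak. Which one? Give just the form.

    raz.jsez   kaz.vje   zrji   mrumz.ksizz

mrumz.ksizz

raz.jsez — violates constraint (e): syllable 2 onset /js/: /j/ (glide, 5) → /s/ (fricative, 2) does not rise → ill-formed
kaz.vje — violates constraint (d): contains banned sequence /vj/ → ill-formed
zrji — violates constraint (a): syllable 1 onset /zrj/ has 3 consonants (> 2) → ill-formed
mrumz.ksizz — σ1 onset /mr/ (3→4 rises), coda /mz/ (2C) ok; σ2 onset /ks/ (1→2 rises), coda /zz/ (2C) ok → well-formed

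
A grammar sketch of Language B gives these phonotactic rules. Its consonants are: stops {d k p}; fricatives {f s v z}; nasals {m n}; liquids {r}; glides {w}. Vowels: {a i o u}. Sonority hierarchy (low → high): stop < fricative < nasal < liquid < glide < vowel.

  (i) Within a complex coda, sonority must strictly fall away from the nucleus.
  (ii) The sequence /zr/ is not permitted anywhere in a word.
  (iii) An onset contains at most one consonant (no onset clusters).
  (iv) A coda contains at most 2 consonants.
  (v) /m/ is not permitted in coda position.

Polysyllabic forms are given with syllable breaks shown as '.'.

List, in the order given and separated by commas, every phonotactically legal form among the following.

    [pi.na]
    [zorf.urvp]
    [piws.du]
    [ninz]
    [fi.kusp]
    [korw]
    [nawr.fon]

[pi.na], [piws.du], [ninz], [fi.kusp], [nawr.fon]

[pi.na] — σ1 onset /p/, coda /∅/ ok; σ2 onset /n/, coda /∅/ ok → phonotactically legal
[zorf.urvp] — violates constraint (iv): syllable 2 coda /rvp/ has 3 consonants (> 2) → phonotactically illegal
[piws.du] — σ1 onset /p/, coda /ws/ (5→2 falls) ok; σ2 onset /d/, coda /∅/ ok → phonotactically legal
[ninz] — σ1 onset /n/, coda /nz/ (3→2 falls) ok → phonotactically legal
[fi.kusp] — σ1 onset /f/, coda /∅/ ok; σ2 onset /k/, coda /sp/ (2→1 falls) ok → phonotactically legal
[korw] — violates constraint (i): syllable 1 coda /rw/: /r/ (liquid, 4) → /w/ (glide, 5) does not fall → phonotactically illegal
[nawr.fon] — σ1 onset /n/, coda /wr/ (5→4 falls) ok; σ2 onset /f/, coda /n/ ok → phonotactically legal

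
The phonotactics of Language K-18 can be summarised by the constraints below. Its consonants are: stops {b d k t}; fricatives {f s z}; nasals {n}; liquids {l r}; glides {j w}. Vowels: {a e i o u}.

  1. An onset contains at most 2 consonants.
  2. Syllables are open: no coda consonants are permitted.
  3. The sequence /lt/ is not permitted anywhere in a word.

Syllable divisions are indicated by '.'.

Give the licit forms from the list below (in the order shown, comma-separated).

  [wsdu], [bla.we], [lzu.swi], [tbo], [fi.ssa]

[wsdu] — violates constraint 1: syllable 1 onset /wsd/ has 3 consonants (> 2) → illicit
[bla.we] — σ1 onset /bl/ (2C), coda /∅/ ok; σ2 onset /w/, coda /∅/ ok → licit
[lzu.swi] — σ1 onset /lz/ (2C), coda /∅/ ok; σ2 onset /sw/ (2C), coda /∅/ ok → licit
[tbo] — σ1 onset /tb/ (2C), coda /∅/ ok → licit
[fi.ssa] — σ1 onset /f/, coda /∅/ ok; σ2 onset /ss/ (2C), coda /∅/ ok → licit

[bla.we], [lzu.swi], [tbo], [fi.ssa]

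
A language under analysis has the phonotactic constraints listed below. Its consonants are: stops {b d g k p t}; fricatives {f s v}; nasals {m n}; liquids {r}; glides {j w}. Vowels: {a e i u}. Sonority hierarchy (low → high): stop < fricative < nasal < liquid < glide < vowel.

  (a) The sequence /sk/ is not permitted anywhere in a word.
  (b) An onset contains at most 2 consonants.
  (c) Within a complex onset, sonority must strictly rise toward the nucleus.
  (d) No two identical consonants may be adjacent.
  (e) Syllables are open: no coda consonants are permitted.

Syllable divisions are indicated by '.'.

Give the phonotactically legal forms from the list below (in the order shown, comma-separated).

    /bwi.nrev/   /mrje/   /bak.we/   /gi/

/gi/

/bwi.nrev/ — violates constraint (e): syllable 2 coda /v/ has 1 consonant (> 0) → phonotactically illegal
/mrje/ — violates constraint (b): syllable 1 onset /mrj/ has 3 consonants (> 2) → phonotactically illegal
/bak.we/ — violates constraint (e): syllable 1 coda /k/ has 1 consonant (> 0) → phonotactically illegal
/gi/ — σ1 onset /g/, coda /∅/ ok → phonotactically legal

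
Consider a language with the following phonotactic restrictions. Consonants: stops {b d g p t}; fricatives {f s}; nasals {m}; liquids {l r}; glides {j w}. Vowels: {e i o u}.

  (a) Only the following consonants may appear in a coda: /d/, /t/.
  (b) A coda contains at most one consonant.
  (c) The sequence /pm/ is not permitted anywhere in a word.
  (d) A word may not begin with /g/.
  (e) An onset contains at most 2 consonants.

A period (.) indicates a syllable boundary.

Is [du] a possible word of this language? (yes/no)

yes

[du] — σ1 onset /d/, coda /∅/ ok → phonotactically legal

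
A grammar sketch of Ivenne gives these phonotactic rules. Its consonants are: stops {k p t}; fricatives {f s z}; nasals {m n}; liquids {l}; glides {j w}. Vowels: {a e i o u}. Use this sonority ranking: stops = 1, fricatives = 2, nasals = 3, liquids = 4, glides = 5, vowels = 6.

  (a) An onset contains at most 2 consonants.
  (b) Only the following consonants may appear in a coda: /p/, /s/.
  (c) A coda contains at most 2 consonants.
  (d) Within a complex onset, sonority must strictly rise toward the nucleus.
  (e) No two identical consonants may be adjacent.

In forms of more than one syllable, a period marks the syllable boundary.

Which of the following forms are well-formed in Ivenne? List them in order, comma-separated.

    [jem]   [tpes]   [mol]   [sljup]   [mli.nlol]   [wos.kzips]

[wos.kzips]

[jem] — violates constraint (b): syllable 1 coda contains /m/, which is not a licensed coda consonant → ill-formed
[tpes] — violates constraint (d): syllable 1 onset /tp/: /t/ (stop, 1) → /p/ (stop, 1) does not rise → ill-formed
[mol] — violates constraint (b): syllable 1 coda contains /l/, which is not a licensed coda consonant → ill-formed
[sljup] — violates constraint (a): syllable 1 onset /slj/ has 3 consonants (> 2) → ill-formed
[mli.nlol] — violates constraint (b): syllable 2 coda contains /l/, which is not a licensed coda consonant → ill-formed
[wos.kzips] — σ1 onset /w/, coda /s/ ok; σ2 onset /kz/ (1→2 rises), coda /ps/ (2C) ok → well-formed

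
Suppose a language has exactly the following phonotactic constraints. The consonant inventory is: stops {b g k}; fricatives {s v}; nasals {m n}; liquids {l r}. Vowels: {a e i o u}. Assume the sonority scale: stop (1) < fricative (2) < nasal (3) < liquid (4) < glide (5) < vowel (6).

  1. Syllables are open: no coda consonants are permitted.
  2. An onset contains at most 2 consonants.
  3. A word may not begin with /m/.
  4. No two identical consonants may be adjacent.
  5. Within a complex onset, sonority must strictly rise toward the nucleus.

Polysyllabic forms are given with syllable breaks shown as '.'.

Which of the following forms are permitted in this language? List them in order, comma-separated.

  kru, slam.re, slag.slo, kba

kru

kru — σ1 onset /kr/ (1→4 rises), coda /∅/ ok → permitted
slam.re — violates constraint 1: syllable 1 coda /m/ has 1 consonant (> 0) → not permitted
slag.slo — violates constraint 1: syllable 1 coda /g/ has 1 consonant (> 0) → not permitted
kba — violates constraint 5: syllable 1 onset /kb/: /k/ (stop, 1) → /b/ (stop, 1) does not rise → not permitted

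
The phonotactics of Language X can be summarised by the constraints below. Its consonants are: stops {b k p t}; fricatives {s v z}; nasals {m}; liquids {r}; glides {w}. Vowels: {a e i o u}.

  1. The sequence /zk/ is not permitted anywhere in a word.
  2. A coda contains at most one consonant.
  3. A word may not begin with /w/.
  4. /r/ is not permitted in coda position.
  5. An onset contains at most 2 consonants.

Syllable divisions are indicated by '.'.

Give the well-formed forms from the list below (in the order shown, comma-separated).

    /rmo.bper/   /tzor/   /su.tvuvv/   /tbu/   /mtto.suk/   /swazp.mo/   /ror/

/rmo.bper/ — violates constraint 4: syllable 2 coda contains /r/ → ill-formed
/tzor/ — violates constraint 4: syllable 1 coda contains /r/ → ill-formed
/su.tvuvv/ — violates constraint 2: syllable 2 coda /vv/ has 2 consonants (> 1) → ill-formed
/tbu/ — σ1 onset /tb/ (2C), coda /∅/ ok → well-formed
/mtto.suk/ — violates constraint 5: syllable 1 onset /mtt/ has 3 consonants (> 2) → ill-formed
/swazp.mo/ — violates constraint 2: syllable 1 coda /zp/ has 2 consonants (> 1) → ill-formed
/ror/ — violates constraint 4: syllable 1 coda contains /r/ → ill-formed

/tbu/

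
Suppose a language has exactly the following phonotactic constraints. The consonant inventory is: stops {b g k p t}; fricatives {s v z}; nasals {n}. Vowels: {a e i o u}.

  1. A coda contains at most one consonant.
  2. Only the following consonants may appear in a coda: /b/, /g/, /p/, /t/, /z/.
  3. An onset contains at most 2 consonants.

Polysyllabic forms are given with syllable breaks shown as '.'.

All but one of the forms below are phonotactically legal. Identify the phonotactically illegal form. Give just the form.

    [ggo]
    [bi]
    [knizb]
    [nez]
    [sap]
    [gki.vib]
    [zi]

[knizb]

[ggo] — σ1 onset /gg/ (2C), coda /∅/ ok → phonotactically legal
[bi] — σ1 onset /b/, coda /∅/ ok → phonotactically legal
[knizb] — violates constraint 1: syllable 1 coda /zb/ has 2 consonants (> 1) → phonotactically illegal
[nez] — σ1 onset /n/, coda /z/ ok → phonotactically legal
[sap] — σ1 onset /s/, coda /p/ ok → phonotactically legal
[gki.vib] — σ1 onset /gk/ (2C), coda /∅/ ok; σ2 onset /v/, coda /b/ ok → phonotactically legal
[zi] — σ1 onset /z/, coda /∅/ ok → phonotactically legal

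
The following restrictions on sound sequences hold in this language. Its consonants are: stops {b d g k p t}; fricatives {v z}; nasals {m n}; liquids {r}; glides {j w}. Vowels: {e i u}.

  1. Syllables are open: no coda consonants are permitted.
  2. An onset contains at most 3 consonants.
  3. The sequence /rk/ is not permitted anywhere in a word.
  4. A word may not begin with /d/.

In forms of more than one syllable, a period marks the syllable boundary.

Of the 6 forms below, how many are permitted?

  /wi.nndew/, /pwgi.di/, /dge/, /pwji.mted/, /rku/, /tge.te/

2

/wi.nndew/ — violates constraint 1: syllable 2 coda /w/ has 1 consonant (> 0) → not permitted
/pwgi.di/ — σ1 onset /pwg/ (3C), coda /∅/ ok; σ2 onset /d/, coda /∅/ ok → permitted
/dge/ — violates constraint 4: word begins with /d/ → not permitted
/pwji.mted/ — violates constraint 1: syllable 2 coda /d/ has 1 consonant (> 0) → not permitted
/rku/ — violates constraint 3: contains banned sequence /rk/ → not permitted
/tge.te/ — σ1 onset /tg/ (2C), coda /∅/ ok; σ2 onset /t/, coda /∅/ ok → permitted
Permitted: /pwgi.di/, /tge.te/ → 2.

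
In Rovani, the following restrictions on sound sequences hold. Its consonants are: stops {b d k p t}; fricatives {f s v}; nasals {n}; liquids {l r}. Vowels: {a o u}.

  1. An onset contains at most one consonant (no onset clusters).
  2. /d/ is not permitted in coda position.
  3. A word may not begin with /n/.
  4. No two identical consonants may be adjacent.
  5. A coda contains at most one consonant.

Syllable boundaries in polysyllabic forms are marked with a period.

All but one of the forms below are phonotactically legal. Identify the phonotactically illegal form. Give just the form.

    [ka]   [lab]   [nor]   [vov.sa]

[ka] — σ1 onset /k/, coda /∅/ ok → phonotactically legal
[lab] — σ1 onset /l/, coda /b/ ok → phonotactically legal
[nor] — violates constraint 3: word begins with /n/ → phonotactically illegal
[vov.sa] — σ1 onset /v/, coda /v/ ok; σ2 onset /s/, coda /∅/ ok → phonotactically legal

[nor]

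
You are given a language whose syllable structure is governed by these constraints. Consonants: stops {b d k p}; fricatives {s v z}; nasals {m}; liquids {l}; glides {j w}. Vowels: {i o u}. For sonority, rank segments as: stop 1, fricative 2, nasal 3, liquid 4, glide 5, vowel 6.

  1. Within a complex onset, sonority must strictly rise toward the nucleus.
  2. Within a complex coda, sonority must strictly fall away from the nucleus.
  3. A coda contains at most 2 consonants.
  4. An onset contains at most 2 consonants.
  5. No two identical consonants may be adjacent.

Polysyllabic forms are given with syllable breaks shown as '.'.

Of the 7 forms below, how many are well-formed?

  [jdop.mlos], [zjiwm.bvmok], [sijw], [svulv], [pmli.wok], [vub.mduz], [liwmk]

0

[jdop.mlos] — violates constraint 1: syllable 1 onset /jd/: /j/ (glide, 5) → /d/ (stop, 1) does not rise → ill-formed
[zjiwm.bvmok] — violates constraint 4: syllable 2 onset /bvm/ has 3 consonants (> 2) → ill-formed
[sijw] — violates constraint 2: syllable 1 coda /jw/: /j/ (glide, 5) → /w/ (glide, 5) does not fall → ill-formed
[svulv] — violates constraint 1: syllable 1 onset /sv/: /s/ (fricative, 2) → /v/ (fricative, 2) does not rise → ill-formed
[pmli.wok] — violates constraint 4: syllable 1 onset /pml/ has 3 consonants (> 2) → ill-formed
[vub.mduz] — violates constraint 1: syllable 2 onset /md/: /m/ (nasal, 3) → /d/ (stop, 1) does not rise → ill-formed
[liwmk] — violates constraint 3: syllable 1 coda /wmk/ has 3 consonants (> 2) → ill-formed
No form is well-formed → 0.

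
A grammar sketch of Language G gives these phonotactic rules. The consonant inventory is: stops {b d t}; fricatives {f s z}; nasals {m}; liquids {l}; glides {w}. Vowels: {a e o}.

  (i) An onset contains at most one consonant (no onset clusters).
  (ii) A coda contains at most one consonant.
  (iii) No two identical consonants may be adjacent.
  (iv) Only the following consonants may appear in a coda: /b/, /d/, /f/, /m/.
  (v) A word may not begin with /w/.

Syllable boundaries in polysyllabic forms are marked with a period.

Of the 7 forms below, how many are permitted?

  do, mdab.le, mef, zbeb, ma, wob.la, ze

do — σ1 onset /d/, coda /∅/ ok → permitted
mdab.le — violates constraint (i): syllable 1 onset /md/ has 2 consonants (> 1) → not permitted
mef — σ1 onset /m/, coda /f/ ok → permitted
zbeb — violates constraint (i): syllable 1 onset /zb/ has 2 consonants (> 1) → not permitted
ma — σ1 onset /m/, coda /∅/ ok → permitted
wob.la — violates constraint (v): word begins with /w/ → not permitted
ze — σ1 onset /z/, coda /∅/ ok → permitted
Permitted: do, mef, ma, ze → 4.

4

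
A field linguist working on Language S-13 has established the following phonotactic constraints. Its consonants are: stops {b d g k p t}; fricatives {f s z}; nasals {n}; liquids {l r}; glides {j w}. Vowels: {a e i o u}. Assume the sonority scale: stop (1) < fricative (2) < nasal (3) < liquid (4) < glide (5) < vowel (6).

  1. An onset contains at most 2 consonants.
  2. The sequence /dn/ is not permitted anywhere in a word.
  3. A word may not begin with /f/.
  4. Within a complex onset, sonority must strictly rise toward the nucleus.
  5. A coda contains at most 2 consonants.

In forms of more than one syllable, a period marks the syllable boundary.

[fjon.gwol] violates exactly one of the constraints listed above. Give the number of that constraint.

3

[fjon.gwol]: word begins with /f/.
This is a violation of constraint 3: "A word may not begin with /f/."
The remaining constraints (1, 2, 4, 5) are satisfied.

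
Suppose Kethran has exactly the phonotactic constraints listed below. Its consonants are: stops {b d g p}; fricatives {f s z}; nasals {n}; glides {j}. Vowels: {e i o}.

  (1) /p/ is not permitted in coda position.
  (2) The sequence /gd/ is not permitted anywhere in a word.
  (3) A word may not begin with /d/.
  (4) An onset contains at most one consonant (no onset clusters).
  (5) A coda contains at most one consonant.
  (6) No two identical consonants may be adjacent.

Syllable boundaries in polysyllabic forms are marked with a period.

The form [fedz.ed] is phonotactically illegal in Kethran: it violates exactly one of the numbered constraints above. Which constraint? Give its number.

5

[fedz.ed]: syllable 1 coda /dz/ has 2 consonants (> 1).
This is a violation of constraint 5: "A coda contains at most one consonant."
The remaining constraints (1, 2, 3, 4, 6) are satisfied.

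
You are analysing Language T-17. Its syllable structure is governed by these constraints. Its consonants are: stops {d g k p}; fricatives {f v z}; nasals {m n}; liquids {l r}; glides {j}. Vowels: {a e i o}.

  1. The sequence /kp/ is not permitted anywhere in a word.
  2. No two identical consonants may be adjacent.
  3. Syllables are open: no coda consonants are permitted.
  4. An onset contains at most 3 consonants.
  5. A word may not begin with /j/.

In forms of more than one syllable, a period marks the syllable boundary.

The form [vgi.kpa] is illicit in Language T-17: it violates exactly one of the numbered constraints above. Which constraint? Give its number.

1

[vgi.kpa]: contains banned sequence /kp/.
This is a violation of constraint 1: "The sequence /kp/ is not permitted anywhere in a word."
The remaining constraints (2, 3, 4, 5) are satisfied.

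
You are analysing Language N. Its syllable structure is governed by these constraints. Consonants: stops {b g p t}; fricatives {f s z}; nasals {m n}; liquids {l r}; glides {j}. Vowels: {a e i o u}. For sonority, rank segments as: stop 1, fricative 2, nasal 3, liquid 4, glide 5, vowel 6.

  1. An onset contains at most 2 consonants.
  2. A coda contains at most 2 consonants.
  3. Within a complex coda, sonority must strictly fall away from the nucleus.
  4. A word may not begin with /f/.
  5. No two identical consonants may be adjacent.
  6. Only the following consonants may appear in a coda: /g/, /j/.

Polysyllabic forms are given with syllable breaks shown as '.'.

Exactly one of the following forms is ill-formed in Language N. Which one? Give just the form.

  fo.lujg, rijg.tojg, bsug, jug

fo.lujg

fo.lujg — violates constraint 4: word begins with /f/ → ill-formed
rijg.tojg — σ1 onset /r/, coda /jg/ (5→1 falls) ok; σ2 onset /t/, coda /jg/ (5→1 falls) ok → well-formed
bsug — σ1 onset /bs/ (2C), coda /g/ ok → well-formed
jug — σ1 onset /j/, coda /g/ ok → well-formed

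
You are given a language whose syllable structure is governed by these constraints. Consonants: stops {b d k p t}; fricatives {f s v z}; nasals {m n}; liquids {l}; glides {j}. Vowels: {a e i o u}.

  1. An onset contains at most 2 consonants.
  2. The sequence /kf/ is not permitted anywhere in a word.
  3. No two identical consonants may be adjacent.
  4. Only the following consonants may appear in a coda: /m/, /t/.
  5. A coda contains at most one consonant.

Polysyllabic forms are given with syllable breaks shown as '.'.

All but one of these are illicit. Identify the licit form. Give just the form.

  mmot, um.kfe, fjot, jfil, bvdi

fjot

mmot — violates constraint 3: adjacent identical consonants /mm/ → illicit
um.kfe — violates constraint 2: contains banned sequence /kf/ → illicit
fjot — σ1 onset /fj/ (2C), coda /t/ ok → licit
jfil — violates constraint 4: syllable 1 coda contains /l/, which is not a licensed coda consonant → illicit
bvdi — violates constraint 1: syllable 1 onset /bvd/ has 3 consonants (> 2) → illicit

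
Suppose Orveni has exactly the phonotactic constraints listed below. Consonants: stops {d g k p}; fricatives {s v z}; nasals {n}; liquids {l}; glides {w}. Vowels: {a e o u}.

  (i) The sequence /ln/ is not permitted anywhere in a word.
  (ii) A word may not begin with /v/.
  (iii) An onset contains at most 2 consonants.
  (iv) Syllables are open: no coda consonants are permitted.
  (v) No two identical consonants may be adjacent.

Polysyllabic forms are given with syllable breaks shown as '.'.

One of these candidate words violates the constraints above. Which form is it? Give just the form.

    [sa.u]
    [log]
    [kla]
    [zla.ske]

[log]

[sa.u] — σ1 onset /s/, coda /∅/ ok; σ2 onset /∅/, coda /∅/ ok → permitted
[log] — violates constraint (iv): syllable 1 coda /g/ has 1 consonant (> 0) → not permitted
[kla] — σ1 onset /kl/ (2C), coda /∅/ ok → permitted
[zla.ske] — σ1 onset /zl/ (2C), coda /∅/ ok; σ2 onset /sk/ (2C), coda /∅/ ok → permitted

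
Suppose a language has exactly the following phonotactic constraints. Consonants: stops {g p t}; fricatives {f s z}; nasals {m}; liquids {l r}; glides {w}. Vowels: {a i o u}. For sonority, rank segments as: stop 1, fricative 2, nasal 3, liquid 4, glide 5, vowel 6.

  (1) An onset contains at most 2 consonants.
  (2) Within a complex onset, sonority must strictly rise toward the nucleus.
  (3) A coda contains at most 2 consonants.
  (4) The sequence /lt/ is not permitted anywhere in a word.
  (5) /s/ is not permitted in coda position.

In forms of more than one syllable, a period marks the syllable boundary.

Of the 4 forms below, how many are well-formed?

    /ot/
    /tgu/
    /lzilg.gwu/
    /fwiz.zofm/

/ot/ — σ1 onset /∅/, coda /t/ ok → well-formed
/tgu/ — violates constraint 2: syllable 1 onset /tg/: /t/ (stop, 1) → /g/ (stop, 1) does not rise → ill-formed
/lzilg.gwu/ — violates constraint 2: syllable 1 onset /lz/: /l/ (liquid, 4) → /z/ (fricative, 2) does not rise → ill-formed
/fwiz.zofm/ — σ1 onset /fw/ (2→5 rises), coda /z/ ok; σ2 onset /z/, coda /fm/ (2C) ok → well-formed
Well-formed: /ot/, /fwiz.zofm/ → 2.

2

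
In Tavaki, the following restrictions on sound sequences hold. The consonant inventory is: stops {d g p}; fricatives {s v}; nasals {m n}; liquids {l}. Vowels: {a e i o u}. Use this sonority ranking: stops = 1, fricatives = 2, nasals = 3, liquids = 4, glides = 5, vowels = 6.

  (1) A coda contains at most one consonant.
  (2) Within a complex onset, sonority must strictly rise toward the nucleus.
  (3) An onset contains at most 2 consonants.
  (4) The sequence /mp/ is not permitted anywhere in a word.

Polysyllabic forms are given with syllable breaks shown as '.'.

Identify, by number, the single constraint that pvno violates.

pvno: syllable 1 onset /pvn/ has 3 consonants (> 2).
This is a violation of constraint 3: "An onset contains at most 2 consonants."
The remaining constraints (1, 2, 4) are satisfied.

3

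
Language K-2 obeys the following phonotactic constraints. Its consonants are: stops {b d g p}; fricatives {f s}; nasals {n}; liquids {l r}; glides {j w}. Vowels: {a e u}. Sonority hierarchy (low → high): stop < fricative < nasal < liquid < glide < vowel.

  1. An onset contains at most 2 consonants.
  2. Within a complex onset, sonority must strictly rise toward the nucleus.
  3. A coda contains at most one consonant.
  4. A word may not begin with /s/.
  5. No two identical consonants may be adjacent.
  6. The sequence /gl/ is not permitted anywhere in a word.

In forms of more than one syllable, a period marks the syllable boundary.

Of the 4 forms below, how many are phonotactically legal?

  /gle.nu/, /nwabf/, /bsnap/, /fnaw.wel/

0

/gle.nu/ — violates constraint 6: contains banned sequence /gl/ → phonotactically illegal
/nwabf/ — violates constraint 3: syllable 1 coda /bf/ has 2 consonants (> 1) → phonotactically illegal
/bsnap/ — violates constraint 1: syllable 1 onset /bsn/ has 3 consonants (> 2) → phonotactically illegal
/fnaw.wel/ — violates constraint 5: adjacent identical consonants /ww/ → phonotactically illegal
No form is phonotactically legal → 0.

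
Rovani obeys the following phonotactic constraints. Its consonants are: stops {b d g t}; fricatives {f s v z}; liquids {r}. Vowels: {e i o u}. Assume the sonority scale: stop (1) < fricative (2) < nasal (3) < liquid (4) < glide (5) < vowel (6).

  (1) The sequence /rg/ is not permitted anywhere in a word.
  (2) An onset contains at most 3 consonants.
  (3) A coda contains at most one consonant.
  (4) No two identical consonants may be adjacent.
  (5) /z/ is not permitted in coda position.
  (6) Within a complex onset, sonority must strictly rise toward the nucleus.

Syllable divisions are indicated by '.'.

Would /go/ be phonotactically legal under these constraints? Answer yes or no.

/go/ — σ1 onset /g/, coda /∅/ ok → phonotactically legal

yes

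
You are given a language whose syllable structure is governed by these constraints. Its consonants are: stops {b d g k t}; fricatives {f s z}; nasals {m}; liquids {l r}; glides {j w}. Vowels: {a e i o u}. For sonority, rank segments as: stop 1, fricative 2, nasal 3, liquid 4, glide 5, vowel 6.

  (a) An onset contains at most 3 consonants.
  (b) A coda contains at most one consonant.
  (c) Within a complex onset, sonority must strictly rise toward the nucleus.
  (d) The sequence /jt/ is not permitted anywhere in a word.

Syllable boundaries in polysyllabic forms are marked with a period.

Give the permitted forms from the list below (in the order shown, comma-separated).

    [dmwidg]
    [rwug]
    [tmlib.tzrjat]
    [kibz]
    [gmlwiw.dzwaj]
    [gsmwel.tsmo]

[rwug]

[dmwidg] — violates constraint (b): syllable 1 coda /dg/ has 2 consonants (> 1) → not permitted
[rwug] — σ1 onset /rw/ (4→5 rises), coda /g/ ok → permitted
[tmlib.tzrjat] — violates constraint (a): syllable 2 onset /tzrj/ has 4 consonants (> 3) → not permitted
[kibz] — violates constraint (b): syllable 1 coda /bz/ has 2 consonants (> 1) → not permitted
[gmlwiw.dzwaj] — violates constraint (a): syllable 1 onset /gmlw/ has 4 consonants (> 3) → not permitted
[gsmwel.tsmo] — violates constraint (a): syllable 1 onset /gsmw/ has 4 consonants (> 3) → not permitted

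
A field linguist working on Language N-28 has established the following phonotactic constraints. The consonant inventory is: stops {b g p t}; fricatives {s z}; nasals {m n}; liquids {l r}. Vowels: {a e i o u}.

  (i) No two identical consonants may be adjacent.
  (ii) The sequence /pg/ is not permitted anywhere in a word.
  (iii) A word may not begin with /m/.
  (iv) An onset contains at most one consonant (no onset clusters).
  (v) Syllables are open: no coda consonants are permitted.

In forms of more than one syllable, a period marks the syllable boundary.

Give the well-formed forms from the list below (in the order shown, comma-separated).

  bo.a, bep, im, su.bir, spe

bo.a

bo.a — σ1 onset /b/, coda /∅/ ok; σ2 onset /∅/, coda /∅/ ok → well-formed
bep — violates constraint (v): syllable 1 coda /p/ has 1 consonant (> 0) → ill-formed
im — violates constraint (v): syllable 1 coda /m/ has 1 consonant (> 0) → ill-formed
su.bir — violates constraint (v): syllable 2 coda /r/ has 1 consonant (> 0) → ill-formed
spe — violates constraint (iv): syllable 1 onset /sp/ has 2 consonants (> 1) → ill-formed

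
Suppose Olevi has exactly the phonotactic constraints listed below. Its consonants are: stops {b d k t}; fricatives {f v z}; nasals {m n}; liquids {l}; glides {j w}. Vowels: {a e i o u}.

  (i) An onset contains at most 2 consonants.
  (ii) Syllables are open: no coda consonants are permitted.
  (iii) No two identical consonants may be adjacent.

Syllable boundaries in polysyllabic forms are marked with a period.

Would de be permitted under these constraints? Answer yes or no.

de — σ1 onset /d/, coda /∅/ ok → permitted

yes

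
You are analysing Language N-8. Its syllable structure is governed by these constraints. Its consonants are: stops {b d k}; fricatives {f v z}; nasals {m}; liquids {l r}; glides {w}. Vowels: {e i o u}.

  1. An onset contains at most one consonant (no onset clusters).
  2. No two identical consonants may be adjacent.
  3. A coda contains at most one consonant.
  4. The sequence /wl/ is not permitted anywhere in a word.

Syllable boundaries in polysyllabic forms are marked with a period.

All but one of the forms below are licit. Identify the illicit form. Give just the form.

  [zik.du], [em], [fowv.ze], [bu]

[fowv.ze]

[zik.du] — σ1 onset /z/, coda /k/ ok; σ2 onset /d/, coda /∅/ ok → licit
[em] — σ1 onset /∅/, coda /m/ ok → licit
[fowv.ze] — violates constraint 3: syllable 1 coda /wv/ has 2 consonants (> 1) → illicit
[bu] — σ1 onset /b/, coda /∅/ ok → licit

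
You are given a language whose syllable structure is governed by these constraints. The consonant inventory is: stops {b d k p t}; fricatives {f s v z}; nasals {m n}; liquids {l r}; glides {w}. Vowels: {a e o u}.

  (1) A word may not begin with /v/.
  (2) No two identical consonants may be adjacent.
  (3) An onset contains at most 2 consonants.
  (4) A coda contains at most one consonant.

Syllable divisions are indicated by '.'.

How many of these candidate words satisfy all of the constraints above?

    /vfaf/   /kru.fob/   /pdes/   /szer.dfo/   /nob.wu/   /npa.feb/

/vfaf/ — violates constraint 1: word begins with /v/ → ill-formed
/kru.fob/ — σ1 onset /kr/ (2C), coda /∅/ ok; σ2 onset /f/, coda /b/ ok → well-formed
/pdes/ — σ1 onset /pd/ (2C), coda /s/ ok → well-formed
/szer.dfo/ — σ1 onset /sz/ (2C), coda /r/ ok; σ2 onset /df/ (2C), coda /∅/ ok → well-formed
/nob.wu/ — σ1 onset /n/, coda /b/ ok; σ2 onset /w/, coda /∅/ ok → well-formed
/npa.feb/ — σ1 onset /np/ (2C), coda /∅/ ok; σ2 onset /f/, coda /b/ ok → well-formed
Well-formed: /kru.fob/, /pdes/, /szer.dfo/, /nob.wu/, /npa.feb/ → 5.

5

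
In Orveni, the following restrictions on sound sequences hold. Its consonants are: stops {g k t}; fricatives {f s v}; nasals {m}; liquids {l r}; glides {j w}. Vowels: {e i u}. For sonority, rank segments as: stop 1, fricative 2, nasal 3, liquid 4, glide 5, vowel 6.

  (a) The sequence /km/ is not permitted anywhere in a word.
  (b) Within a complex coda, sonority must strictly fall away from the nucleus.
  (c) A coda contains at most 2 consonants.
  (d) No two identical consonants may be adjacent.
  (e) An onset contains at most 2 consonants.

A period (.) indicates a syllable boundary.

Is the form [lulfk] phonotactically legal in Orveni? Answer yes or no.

[lulfk] — violates constraint (c): syllable 1 coda /lfk/ has 3 consonants (> 2) → phonotactically illegal

no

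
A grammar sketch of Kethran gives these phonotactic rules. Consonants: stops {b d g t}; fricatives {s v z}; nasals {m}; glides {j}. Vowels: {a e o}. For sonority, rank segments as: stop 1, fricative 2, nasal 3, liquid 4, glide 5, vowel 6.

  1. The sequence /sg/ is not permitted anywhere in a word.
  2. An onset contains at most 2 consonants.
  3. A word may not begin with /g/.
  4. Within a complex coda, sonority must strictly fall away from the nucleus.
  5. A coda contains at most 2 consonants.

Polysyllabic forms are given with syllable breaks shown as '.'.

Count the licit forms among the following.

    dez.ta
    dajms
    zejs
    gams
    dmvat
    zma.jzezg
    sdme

dez.ta — σ1 onset /d/, coda /z/ ok; σ2 onset /t/, coda /∅/ ok → licit
dajms — violates constraint 5: syllable 1 coda /jms/ has 3 consonants (> 2) → illicit
zejs — σ1 onset /z/, coda /js/ (5→2 falls) ok → licit
gams — violates constraint 3: word begins with /g/ → illicit
dmvat — violates constraint 2: syllable 1 onset /dmv/ has 3 consonants (> 2) → illicit
zma.jzezg — σ1 onset /zm/ (2C), coda /∅/ ok; σ2 onset /jz/ (2C), coda /zg/ (2→1 falls) ok → licit
sdme — violates constraint 2: syllable 1 onset /sdm/ has 3 consonants (> 2) → illicit
Licit: dez.ta, zejs, zma.jzezg → 3.

3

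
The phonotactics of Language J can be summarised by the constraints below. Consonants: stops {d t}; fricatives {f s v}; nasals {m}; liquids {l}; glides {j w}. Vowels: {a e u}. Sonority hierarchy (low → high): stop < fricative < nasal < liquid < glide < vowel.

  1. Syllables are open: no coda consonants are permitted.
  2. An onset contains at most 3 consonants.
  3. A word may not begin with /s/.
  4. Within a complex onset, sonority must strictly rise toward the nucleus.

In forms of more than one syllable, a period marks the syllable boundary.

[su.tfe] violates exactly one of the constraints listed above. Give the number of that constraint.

3

[su.tfe]: word begins with /s/.
This is a violation of constraint 3: "A word may not begin with /s/."
The remaining constraints (1, 2, 4) are satisfied.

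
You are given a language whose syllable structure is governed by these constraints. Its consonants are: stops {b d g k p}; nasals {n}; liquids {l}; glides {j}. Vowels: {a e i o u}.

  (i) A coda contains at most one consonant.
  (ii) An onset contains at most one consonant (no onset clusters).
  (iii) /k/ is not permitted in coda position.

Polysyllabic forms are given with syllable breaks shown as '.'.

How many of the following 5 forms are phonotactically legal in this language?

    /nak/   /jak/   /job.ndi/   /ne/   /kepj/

/nak/ — violates constraint (iii): syllable 1 coda contains /k/ → phonotactically illegal
/jak/ — violates constraint (iii): syllable 1 coda contains /k/ → phonotactically illegal
/job.ndi/ — violates constraint (ii): syllable 2 onset /nd/ has 2 consonants (> 1) → phonotactically illegal
/ne/ — σ1 onset /n/, coda /∅/ ok → phonotactically legal
/kepj/ — violates constraint (i): syllable 1 coda /pj/ has 2 consonants (> 1) → phonotactically illegal
Phonotactically legal: /ne/ → 1.

1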